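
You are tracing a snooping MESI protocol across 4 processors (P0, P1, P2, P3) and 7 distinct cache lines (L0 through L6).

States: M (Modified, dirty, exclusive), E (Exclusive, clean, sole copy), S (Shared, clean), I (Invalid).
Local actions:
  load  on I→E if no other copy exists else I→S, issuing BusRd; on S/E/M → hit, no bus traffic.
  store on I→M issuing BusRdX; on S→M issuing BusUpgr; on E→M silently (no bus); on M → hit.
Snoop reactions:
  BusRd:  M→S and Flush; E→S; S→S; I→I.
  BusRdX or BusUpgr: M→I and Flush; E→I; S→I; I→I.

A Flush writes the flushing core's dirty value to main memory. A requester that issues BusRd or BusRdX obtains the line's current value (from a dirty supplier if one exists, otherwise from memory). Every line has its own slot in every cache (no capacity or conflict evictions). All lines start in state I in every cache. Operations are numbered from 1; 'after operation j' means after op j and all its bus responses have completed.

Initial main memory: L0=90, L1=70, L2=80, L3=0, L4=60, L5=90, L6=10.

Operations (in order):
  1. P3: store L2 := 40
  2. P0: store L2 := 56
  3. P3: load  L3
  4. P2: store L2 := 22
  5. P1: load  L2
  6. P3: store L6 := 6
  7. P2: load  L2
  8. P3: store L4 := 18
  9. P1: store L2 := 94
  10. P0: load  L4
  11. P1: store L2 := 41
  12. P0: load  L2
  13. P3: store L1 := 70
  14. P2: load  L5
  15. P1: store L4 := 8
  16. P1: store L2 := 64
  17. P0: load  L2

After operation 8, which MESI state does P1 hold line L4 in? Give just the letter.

state = I

[1] P3: store L2 := 40 | P0:I, P1:I, P2:I, P3:M(40) | bus: BusRdX
[2] P0: store L2 := 56 | P0:M(56), P1:I, P2:I, P3:I | bus: BusRdX,Flush
[3] P3: load  L3 | P0:I, P1:I, P2:I, P3:E(0) | bus: BusRd
[4] P2: store L2 := 22 | P0:I, P1:I, P2:M(22), P3:I | bus: BusRdX,Flush
[5] P1: load  L2 | P0:I, P1:S(22), P2:S(22), P3:I | bus: BusRd,Flush
[6] P3: store L6 := 6 | P0:I, P1:I, P2:I, P3:M(6) | bus: BusRdX
[7] P2: load  L2 | P0:I, P1:S(22), P2:S(22), P3:I | bus: none
[8] P3: store L4 := 18 | P0:I, P1:I, P2:I, P3:M(18) | bus: BusRdX
[9] P1: store L2 := 94 | P0:I, P1:M(94), P2:I, P3:I | bus: BusUpgr
[10] P0: load  L4 | P0:S(18), P1:I, P2:I, P3:S(18) | bus: BusRd,Flush
[11] P1: store L2 := 41 | P0:I, P1:M(41), P2:I, P3:I | bus: none
[12] P0: load  L2 | P0:S(41), P1:S(41), P2:I, P3:I | bus: BusRd,Flush
[13] P3: store L1 := 70 | P0:I, P1:I, P2:I, P3:M(70) | bus: BusRdX
[14] P2: load  L5 | P0:I, P1:I, P2:E(90), P3:I | bus: BusRd
[15] P1: store L4 := 8 | P0:I, P1:M(8), P2:I, P3:I | bus: BusRdX
[16] P1: store L2 := 64 | P0:I, P1:M(64), P2:I, P3:I | bus: BusUpgr
[17] P0: load  L2 | P0:S(64), P1:S(64), P2:I, P3:I | bus: BusRd,Flush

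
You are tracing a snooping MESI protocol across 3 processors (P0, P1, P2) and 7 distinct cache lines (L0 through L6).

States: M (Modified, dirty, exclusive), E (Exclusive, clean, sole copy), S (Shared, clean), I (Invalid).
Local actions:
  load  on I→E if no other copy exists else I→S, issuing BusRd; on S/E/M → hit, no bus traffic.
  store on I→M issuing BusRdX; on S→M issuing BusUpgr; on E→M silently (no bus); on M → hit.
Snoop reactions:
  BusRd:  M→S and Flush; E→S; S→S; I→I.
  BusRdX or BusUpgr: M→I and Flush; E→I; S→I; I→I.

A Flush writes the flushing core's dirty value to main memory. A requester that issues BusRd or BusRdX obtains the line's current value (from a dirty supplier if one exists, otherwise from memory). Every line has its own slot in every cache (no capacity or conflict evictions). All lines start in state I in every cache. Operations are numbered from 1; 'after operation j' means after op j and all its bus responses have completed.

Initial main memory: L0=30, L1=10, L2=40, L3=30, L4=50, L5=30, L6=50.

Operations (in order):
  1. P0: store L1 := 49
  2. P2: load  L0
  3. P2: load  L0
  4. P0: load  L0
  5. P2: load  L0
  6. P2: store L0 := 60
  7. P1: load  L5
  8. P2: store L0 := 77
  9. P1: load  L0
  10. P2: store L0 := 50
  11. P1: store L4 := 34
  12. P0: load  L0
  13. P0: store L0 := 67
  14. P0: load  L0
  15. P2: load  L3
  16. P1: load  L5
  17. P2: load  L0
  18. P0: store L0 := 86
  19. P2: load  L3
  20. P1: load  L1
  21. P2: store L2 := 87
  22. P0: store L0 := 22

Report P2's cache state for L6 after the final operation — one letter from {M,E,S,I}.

[1] P0: store L1 := 49 | P0:M(49), P1:I, P2:I | bus: BusRdX
[2] P2: load  L0 | P0:I, P1:I, P2:E(30) | bus: BusRd
[3] P2: load  L0 | P0:I, P1:I, P2:E(30) | bus: none
[4] P0: load  L0 | P0:S(30), P1:I, P2:S(30) | bus: BusRd
[5] P2: load  L0 | P0:S(30), P1:I, P2:S(30) | bus: none
[6] P2: store L0 := 60 | P0:I, P1:I, P2:M(60) | bus: BusUpgr
[7] P1: load  L5 | P0:I, P1:E(30), P2:I | bus: BusRd
[8] P2: store L0 := 77 | P0:I, P1:I, P2:M(77) | bus: none
[9] P1: load  L0 | P0:I, P1:S(77), P2:S(77) | bus: BusRd,Flush
[10] P2: store L0 := 50 | P0:I, P1:I, P2:M(50) | bus: BusUpgr
[11] P1: store L4 := 34 | P0:I, P1:M(34), P2:I | bus: BusRdX
[12] P0: load  L0 | P0:S(50), P1:I, P2:S(50) | bus: BusRd,Flush
[13] P0: store L0 := 67 | P0:M(67), P1:I, P2:I | bus: BusUpgr
[14] P0: load  L0 | P0:M(67), P1:I, P2:I | bus: none
[15] P2: load  L3 | P0:I, P1:I, P2:E(30) | bus: BusRd
[16] P1: load  L5 | P0:I, P1:E(30), P2:I | bus: none
[17] P2: load  L0 | P0:S(67), P1:I, P2:S(67) | bus: BusRd,Flush
[18] P0: store L0 := 86 | P0:M(86), P1:I, P2:I | bus: BusUpgr
[19] P2: load  L3 | P0:I, P1:I, P2:E(30) | bus: none
[20] P1: load  L1 | P0:S(49), P1:S(49), P2:I | bus: BusRd,Flush
[21] P2: store L2 := 87 | P0:I, P1:I, P2:M(87) | bus: BusRdX
[22] P0: store L0 := 22 | P0:M(22), P1:I, P2:I | bus: none

state = I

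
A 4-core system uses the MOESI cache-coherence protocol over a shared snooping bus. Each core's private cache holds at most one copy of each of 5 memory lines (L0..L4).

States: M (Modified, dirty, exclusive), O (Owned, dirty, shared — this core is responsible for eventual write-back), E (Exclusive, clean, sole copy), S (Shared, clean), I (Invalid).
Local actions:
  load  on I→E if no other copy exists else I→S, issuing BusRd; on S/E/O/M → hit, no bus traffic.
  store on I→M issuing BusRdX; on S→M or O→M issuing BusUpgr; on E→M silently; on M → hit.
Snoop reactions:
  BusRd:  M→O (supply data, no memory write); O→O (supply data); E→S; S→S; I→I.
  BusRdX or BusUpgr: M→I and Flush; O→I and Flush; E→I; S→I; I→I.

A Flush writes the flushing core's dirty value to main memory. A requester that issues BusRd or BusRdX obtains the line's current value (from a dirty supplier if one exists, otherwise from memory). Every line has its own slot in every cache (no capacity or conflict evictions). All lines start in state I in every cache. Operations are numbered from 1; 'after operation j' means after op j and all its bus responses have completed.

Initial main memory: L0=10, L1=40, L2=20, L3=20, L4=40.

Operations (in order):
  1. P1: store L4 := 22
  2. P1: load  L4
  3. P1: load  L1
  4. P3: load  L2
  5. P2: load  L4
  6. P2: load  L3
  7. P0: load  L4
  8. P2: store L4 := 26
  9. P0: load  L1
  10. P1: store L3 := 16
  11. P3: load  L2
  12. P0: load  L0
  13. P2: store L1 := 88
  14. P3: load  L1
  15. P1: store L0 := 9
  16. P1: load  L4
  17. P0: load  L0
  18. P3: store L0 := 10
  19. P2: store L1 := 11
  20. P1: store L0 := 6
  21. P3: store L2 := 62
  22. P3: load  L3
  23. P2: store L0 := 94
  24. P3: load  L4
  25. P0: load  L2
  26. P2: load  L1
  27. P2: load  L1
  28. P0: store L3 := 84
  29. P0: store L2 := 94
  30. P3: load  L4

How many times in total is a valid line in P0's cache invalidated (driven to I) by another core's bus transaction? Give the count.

invalidations = 4

[1] P1: store L4 := 22 | P0:I, P1:M(22), P2:I, P3:I | bus: BusRdX
[2] P1: load  L4 | P0:I, P1:M(22), P2:I, P3:I | bus: none
[3] P1: load  L1 | P0:I, P1:E(40), P2:I, P3:I | bus: BusRd
[4] P3: load  L2 | P0:I, P1:I, P2:I, P3:E(20) | bus: BusRd
[5] P2: load  L4 | P0:I, P1:O(22), P2:S(22), P3:I | bus: BusRd
[6] P2: load  L3 | P0:I, P1:I, P2:E(20), P3:I | bus: BusRd
[7] P0: load  L4 | P0:S(22), P1:O(22), P2:S(22), P3:I | bus: BusRd
[8] P2: store L4 := 26 | P0:I, P1:I, P2:M(26), P3:I | bus: BusUpgr,Flush
[9] P0: load  L1 | P0:S(40), P1:S(40), P2:I, P3:I | bus: BusRd
[10] P1: store L3 := 16 | P0:I, P1:M(16), P2:I, P3:I | bus: BusRdX
[11] P3: load  L2 | P0:I, P1:I, P2:I, P3:E(20) | bus: none
[12] P0: load  L0 | P0:E(10), P1:I, P2:I, P3:I | bus: BusRd
[13] P2: store L1 := 88 | P0:I, P1:I, P2:M(88), P3:I | bus: BusRdX
[14] P3: load  L1 | P0:I, P1:I, P2:O(88), P3:S(88) | bus: BusRd
[15] P1: store L0 := 9 | P0:I, P1:M(9), P2:I, P3:I | bus: BusRdX
[16] P1: load  L4 | P0:I, P1:S(26), P2:O(26), P3:I | bus: BusRd
[17] P0: load  L0 | P0:S(9), P1:O(9), P2:I, P3:I | bus: BusRd
[18] P3: store L0 := 10 | P0:I, P1:I, P2:I, P3:M(10) | bus: BusRdX,Flush
[19] P2: store L1 := 11 | P0:I, P1:I, P2:M(11), P3:I | bus: BusUpgr
[20] P1: store L0 := 6 | P0:I, P1:M(6), P2:I, P3:I | bus: BusRdX,Flush
[21] P3: store L2 := 62 | P0:I, P1:I, P2:I, P3:M(62) | bus: none
[22] P3: load  L3 | P0:I, P1:O(16), P2:I, P3:S(16) | bus: BusRd
[23] P2: store L0 := 94 | P0:I, P1:I, P2:M(94), P3:I | bus: BusRdX,Flush
[24] P3: load  L4 | P0:I, P1:S(26), P2:O(26), P3:S(26) | bus: BusRd
[25] P0: load  L2 | P0:S(62), P1:I, P2:I, P3:O(62) | bus: BusRd
[26] P2: load  L1 | P0:I, P1:I, P2:M(11), P3:I | bus: none
[27] P2: load  L1 | P0:I, P1:I, P2:M(11), P3:I | bus: none
[28] P0: store L3 := 84 | P0:M(84), P1:I, P2:I, P3:I | bus: BusRdX,Flush
[29] P0: store L2 := 94 | P0:M(94), P1:I, P2:I, P3:I | bus: BusUpgr,Flush
[30] P3: load  L4 | P0:I, P1:S(26), P2:O(26), P3:S(26) | bus: none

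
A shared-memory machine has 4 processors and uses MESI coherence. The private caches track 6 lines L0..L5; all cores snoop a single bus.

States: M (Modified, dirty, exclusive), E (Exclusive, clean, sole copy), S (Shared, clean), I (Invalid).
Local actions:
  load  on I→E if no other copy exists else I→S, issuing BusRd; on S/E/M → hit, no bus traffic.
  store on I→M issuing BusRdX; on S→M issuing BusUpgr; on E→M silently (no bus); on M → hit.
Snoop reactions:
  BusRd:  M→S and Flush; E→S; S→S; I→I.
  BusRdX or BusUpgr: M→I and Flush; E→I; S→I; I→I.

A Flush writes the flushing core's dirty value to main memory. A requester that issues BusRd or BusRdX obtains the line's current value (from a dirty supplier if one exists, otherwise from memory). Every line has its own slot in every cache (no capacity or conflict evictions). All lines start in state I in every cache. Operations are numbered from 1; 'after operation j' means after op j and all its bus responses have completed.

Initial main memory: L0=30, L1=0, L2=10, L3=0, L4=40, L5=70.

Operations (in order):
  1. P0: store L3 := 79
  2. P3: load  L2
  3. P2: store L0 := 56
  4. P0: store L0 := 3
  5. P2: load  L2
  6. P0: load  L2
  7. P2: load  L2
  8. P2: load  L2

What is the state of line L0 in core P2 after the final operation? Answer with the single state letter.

state = I

step 1: P0: store L3 := 79  ⟶  MIII  (L3)  txn=BusRdX  M[L3]=0
step 2: P3: load  L2  ⟶  IIIE  (L2)  txn=BusRd  M[L2]=10
step 3: P2: store L0 := 56  ⟶  IIMI  (L0)  txn=BusRdX  M[L0]=30
step 4: P0: store L0 := 3  ⟶  MIII  (L0)  txn=BusRdX+Flush  M[L0]=56
step 5: P2: load  L2  ⟶  IISS  (L2)  txn=BusRd  M[L2]=10
step 6: P0: load  L2  ⟶  SISS  (L2)  txn=BusRd  M[L2]=10
step 7: P2: load  L2  ⟶  SISS  (L2)  txn=∅  M[L2]=10
step 8: P2: load  L2  ⟶  SISS  (L2)  txn=∅  M[L2]=10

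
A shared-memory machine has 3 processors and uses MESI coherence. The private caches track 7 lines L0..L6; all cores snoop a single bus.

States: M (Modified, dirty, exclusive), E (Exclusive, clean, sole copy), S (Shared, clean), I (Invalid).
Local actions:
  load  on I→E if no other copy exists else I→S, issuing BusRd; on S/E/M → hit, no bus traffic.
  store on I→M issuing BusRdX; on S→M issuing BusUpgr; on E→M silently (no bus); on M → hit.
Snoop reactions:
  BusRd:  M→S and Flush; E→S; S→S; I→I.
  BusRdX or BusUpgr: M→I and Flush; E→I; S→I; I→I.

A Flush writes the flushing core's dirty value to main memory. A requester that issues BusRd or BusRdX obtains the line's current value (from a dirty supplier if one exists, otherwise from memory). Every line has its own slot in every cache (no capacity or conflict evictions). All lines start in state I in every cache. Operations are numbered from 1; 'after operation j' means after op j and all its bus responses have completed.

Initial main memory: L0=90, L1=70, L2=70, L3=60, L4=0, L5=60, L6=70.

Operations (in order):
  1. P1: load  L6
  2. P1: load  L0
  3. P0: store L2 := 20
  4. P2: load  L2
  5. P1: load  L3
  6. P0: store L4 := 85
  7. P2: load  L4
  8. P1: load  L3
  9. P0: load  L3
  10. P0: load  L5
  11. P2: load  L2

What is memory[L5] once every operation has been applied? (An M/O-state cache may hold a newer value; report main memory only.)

memory[L5] = 60

step 1: P1: load  L6  ⟶  IEI  (L6)  txn=BusRd  M[L6]=70
step 2: P1: load  L0  ⟶  IEI  (L0)  txn=BusRd  M[L0]=90
step 3: P0: store L2 := 20  ⟶  MII  (L2)  txn=BusRdX  M[L2]=70
step 4: P2: load  L2  ⟶  SIS  (L2)  txn=BusRd+Flush  M[L2]=20
step 5: P1: load  L3  ⟶  IEI  (L3)  txn=BusRd  M[L3]=60
step 6: P0: store L4 := 85  ⟶  MII  (L4)  txn=BusRdX  M[L4]=0
step 7: P2: load  L4  ⟶  SIS  (L4)  txn=BusRd+Flush  M[L4]=85
step 8: P1: load  L3  ⟶  IEI  (L3)  txn=∅  M[L3]=60
step 9: P0: load  L3  ⟶  SSI  (L3)  txn=BusRd  M[L3]=60
step 10: P0: load  L5  ⟶  EII  (L5)  txn=BusRd  M[L5]=60
step 11: P2: load  L2  ⟶  SIS  (L2)  txn=∅  M[L2]=20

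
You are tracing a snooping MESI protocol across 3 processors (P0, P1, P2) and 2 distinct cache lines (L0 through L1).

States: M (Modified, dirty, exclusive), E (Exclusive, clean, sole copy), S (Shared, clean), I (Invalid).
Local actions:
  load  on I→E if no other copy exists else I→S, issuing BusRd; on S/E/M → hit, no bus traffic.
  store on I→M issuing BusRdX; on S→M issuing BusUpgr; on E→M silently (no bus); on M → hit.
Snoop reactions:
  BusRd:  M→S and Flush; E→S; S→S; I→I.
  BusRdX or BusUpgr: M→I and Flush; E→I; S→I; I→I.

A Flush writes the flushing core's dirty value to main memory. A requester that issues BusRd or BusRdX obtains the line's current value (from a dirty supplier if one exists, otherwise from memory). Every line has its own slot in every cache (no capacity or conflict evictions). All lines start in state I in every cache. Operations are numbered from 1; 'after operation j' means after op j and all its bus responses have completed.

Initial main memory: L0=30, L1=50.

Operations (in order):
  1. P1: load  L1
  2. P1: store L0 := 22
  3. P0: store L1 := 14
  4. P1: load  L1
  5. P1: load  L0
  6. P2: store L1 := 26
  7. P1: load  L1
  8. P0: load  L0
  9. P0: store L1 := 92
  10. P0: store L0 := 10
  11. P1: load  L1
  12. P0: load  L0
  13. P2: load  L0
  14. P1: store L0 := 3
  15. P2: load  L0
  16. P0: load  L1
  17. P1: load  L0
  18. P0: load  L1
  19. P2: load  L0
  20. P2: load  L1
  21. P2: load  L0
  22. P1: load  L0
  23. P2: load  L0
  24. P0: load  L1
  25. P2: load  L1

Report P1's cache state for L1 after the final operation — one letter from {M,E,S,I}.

state = S

step 1: P1: load  L1  ⟶  IEI  (L1)  txn=BusRd  M[L1]=50
step 2: P1: store L0 := 22  ⟶  IMI  (L0)  txn=BusRdX  M[L0]=30
step 3: P0: store L1 := 14  ⟶  MII  (L1)  txn=BusRdX  M[L1]=50
step 4: P1: load  L1  ⟶  SSI  (L1)  txn=BusRd+Flush  M[L1]=14
step 5: P1: load  L0  ⟶  IMI  (L0)  txn=∅  M[L0]=30
step 6: P2: store L1 := 26  ⟶  IIM  (L1)  txn=BusRdX  M[L1]=14
step 7: P1: load  L1  ⟶  ISS  (L1)  txn=BusRd+Flush  M[L1]=26
step 8: P0: load  L0  ⟶  SSI  (L0)  txn=BusRd+Flush  M[L0]=22
step 9: P0: store L1 := 92  ⟶  MII  (L1)  txn=BusRdX  M[L1]=26
step 10: P0: store L0 := 10  ⟶  MII  (L0)  txn=BusUpgr  M[L0]=22
step 11: P1: load  L1  ⟶  SSI  (L1)  txn=BusRd+Flush  M[L1]=92
step 12: P0: load  L0  ⟶  MII  (L0)  txn=∅  M[L0]=22
step 13: P2: load  L0  ⟶  SIS  (L0)  txn=BusRd+Flush  M[L0]=10
step 14: P1: store L0 := 3  ⟶  IMI  (L0)  txn=BusRdX  M[L0]=10
step 15: P2: load  L0  ⟶  ISS  (L0)  txn=BusRd+Flush  M[L0]=3
step 16: P0: load  L1  ⟶  SSI  (L1)  txn=∅  M[L1]=92
step 17: P1: load  L0  ⟶  ISS  (L0)  txn=∅  M[L0]=3
step 18: P0: load  L1  ⟶  SSI  (L1)  txn=∅  M[L1]=92
step 19: P2: load  L0  ⟶  ISS  (L0)  txn=∅  M[L0]=3
step 20: P2: load  L1  ⟶  SSS  (L1)  txn=BusRd  M[L1]=92
step 21: P2: load  L0  ⟶  ISS  (L0)  txn=∅  M[L0]=3
step 22: P1: load  L0  ⟶  ISS  (L0)  txn=∅  M[L0]=3
step 23: P2: load  L0  ⟶  ISS  (L0)  txn=∅  M[L0]=3
step 24: P0: load  L1  ⟶  SSS  (L1)  txn=∅  M[L1]=92
step 25: P2: load  L1  ⟶  SSS  (L1)  txn=∅  M[L1]=92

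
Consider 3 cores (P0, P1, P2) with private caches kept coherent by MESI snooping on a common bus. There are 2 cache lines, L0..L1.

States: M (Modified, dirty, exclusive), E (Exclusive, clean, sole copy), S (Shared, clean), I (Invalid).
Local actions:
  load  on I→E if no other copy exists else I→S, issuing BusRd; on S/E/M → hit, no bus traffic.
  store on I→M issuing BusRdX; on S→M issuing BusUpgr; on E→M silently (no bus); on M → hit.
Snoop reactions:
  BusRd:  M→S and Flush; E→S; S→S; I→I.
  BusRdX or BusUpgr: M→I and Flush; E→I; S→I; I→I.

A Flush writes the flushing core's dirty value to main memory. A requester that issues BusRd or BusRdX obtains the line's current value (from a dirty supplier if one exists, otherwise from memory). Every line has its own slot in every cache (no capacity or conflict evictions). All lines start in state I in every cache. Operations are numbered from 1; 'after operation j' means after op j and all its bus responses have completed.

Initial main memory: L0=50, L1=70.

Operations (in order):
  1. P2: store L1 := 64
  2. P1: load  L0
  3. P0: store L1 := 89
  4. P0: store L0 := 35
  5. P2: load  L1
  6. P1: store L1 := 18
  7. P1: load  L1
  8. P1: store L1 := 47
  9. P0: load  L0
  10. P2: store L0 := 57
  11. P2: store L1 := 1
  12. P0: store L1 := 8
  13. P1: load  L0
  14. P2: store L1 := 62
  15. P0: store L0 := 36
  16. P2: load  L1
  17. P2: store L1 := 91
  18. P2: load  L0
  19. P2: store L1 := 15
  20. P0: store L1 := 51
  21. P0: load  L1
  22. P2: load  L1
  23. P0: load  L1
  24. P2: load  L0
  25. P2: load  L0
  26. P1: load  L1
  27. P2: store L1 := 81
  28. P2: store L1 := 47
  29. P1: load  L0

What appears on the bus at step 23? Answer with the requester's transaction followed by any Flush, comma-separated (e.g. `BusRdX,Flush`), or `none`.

bus = none

  op1 P2: store L1 := 64 → I/I/M on L1; bus BusRdX; mem=70
  op2 P1: load  L0 → I/E/I on L0; bus BusRd; mem=50
  op3 P0: store L1 := 89 → M/I/I on L1; bus BusRdX Flush; mem=64
  op4 P0: store L0 := 35 → M/I/I on L0; bus BusRdX; mem=50
  op5 P2: load  L1 → S/I/S on L1; bus BusRd Flush; mem=89
  op6 P1: store L1 := 18 → I/M/I on L1; bus BusRdX; mem=89
  op7 P1: load  L1 → I/M/I on L1; bus (none); mem=89
  op8 P1: store L1 := 47 → I/M/I on L1; bus (none); mem=89
  op9 P0: load  L0 → M/I/I on L0; bus (none); mem=50
  op10 P2: store L0 := 57 → I/I/M on L0; bus BusRdX Flush; mem=35
  op11 P2: store L1 := 1 → I/I/M on L1; bus BusRdX Flush; mem=47
  op12 P0: store L1 := 8 → M/I/I on L1; bus BusRdX Flush; mem=1
  op13 P1: load  L0 → I/S/S on L0; bus BusRd Flush; mem=57
  op14 P2: store L1 := 62 → I/I/M on L1; bus BusRdX Flush; mem=8
  op15 P0: store L0 := 36 → M/I/I on L0; bus BusRdX; mem=57
  op16 P2: load  L1 → I/I/M on L1; bus (none); mem=8
  op17 P2: store L1 := 91 → I/I/M on L1; bus (none); mem=8
  op18 P2: load  L0 → S/I/S on L0; bus BusRd Flush; mem=36
  op19 P2: store L1 := 15 → I/I/M on L1; bus (none); mem=8
  op20 P0: store L1 := 51 → M/I/I on L1; bus BusRdX Flush; mem=15
  op21 P0: load  L1 → M/I/I on L1; bus (none); mem=15
  op22 P2: load  L1 → S/I/S on L1; bus BusRd Flush; mem=51
  op23 P0: load  L1 → S/I/S on L1; bus (none); mem=51
  op24 P2: load  L0 → S/I/S on L0; bus (none); mem=36
  op25 P2: load  L0 → S/I/S on L0; bus (none); mem=36
  op26 P1: load  L1 → S/S/S on L1; bus BusRd; mem=51
  op27 P2: store L1 := 81 → I/I/M on L1; bus BusUpgr; mem=51
  op28 P2: store L1 := 47 → I/I/M on L1; bus (none); mem=51
  op29 P1: load  L0 → S/S/S on L0; bus BusRd; mem=36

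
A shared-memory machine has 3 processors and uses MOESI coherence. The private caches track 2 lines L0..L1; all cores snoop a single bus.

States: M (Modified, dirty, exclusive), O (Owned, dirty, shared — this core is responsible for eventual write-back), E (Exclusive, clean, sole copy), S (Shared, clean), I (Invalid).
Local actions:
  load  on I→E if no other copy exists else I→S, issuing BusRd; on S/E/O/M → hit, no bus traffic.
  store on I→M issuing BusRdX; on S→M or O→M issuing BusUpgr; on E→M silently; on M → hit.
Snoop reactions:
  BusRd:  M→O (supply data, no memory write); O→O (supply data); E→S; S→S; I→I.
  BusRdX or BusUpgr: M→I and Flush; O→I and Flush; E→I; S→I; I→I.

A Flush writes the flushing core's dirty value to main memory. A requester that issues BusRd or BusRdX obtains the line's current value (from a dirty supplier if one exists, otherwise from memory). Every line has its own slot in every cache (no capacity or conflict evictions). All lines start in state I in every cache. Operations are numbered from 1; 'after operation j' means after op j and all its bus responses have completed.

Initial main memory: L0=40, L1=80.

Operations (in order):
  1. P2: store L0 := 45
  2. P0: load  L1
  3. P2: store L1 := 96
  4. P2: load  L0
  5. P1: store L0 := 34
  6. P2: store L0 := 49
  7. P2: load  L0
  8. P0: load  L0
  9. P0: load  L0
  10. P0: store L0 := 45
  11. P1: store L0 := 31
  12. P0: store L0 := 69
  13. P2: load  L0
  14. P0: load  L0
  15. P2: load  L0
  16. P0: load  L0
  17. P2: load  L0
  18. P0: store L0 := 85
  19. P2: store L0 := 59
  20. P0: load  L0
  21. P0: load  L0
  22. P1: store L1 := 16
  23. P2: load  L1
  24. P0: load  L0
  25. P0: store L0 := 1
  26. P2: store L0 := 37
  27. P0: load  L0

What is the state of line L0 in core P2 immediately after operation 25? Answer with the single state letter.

  op1 P2: store L0 := 45 → I/I/M on L0; bus BusRdX; mem=40
  op2 P0: load  L1 → E/I/I on L1; bus BusRd; mem=80
  op3 P2: store L1 := 96 → I/I/M on L1; bus BusRdX; mem=80
  op4 P2: load  L0 → I/I/M on L0; bus (none); mem=40
  op5 P1: store L0 := 34 → I/M/I on L0; bus BusRdX Flush; mem=45
  op6 P2: store L0 := 49 → I/I/M on L0; bus BusRdX Flush; mem=34
  op7 P2: load  L0 → I/I/M on L0; bus (none); mem=34
  op8 P0: load  L0 → S/I/O on L0; bus BusRd; mem=34
  op9 P0: load  L0 → S/I/O on L0; bus (none); mem=34
  op10 P0: store L0 := 45 → M/I/I on L0; bus BusUpgr Flush; mem=49
  op11 P1: store L0 := 31 → I/M/I on L0; bus BusRdX Flush; mem=45
  op12 P0: store L0 := 69 → M/I/I on L0; bus BusRdX Flush; mem=31
  op13 P2: load  L0 → O/I/S on L0; bus BusRd; mem=31
  op14 P0: load  L0 → O/I/S on L0; bus (none); mem=31
  op15 P2: load  L0 → O/I/S on L0; bus (none); mem=31
  op16 P0: load  L0 → O/I/S on L0; bus (none); mem=31
  op17 P2: load  L0 → O/I/S on L0; bus (none); mem=31
  op18 P0: store L0 := 85 → M/I/I on L0; bus BusUpgr; mem=31
  op19 P2: store L0 := 59 → I/I/M on L0; bus BusRdX Flush; mem=85
  op20 P0: load  L0 → S/I/O on L0; bus BusRd; mem=85
  op21 P0: load  L0 → S/I/O on L0; bus (none); mem=85
  op22 P1: store L1 := 16 → I/M/I on L1; bus BusRdX Flush; mem=96
  op23 P2: load  L1 → I/O/S on L1; bus BusRd; mem=96
  op24 P0: load  L0 → S/I/O on L0; bus (none); mem=85
  op25 P0: store L0 := 1 → M/I/I on L0; bus BusUpgr Flush; mem=59
  op26 P2: store L0 := 37 → I/I/M on L0; bus BusRdX Flush; mem=1
  op27 P0: load  L0 → S/I/O on L0; bus BusRd; mem=1

state = I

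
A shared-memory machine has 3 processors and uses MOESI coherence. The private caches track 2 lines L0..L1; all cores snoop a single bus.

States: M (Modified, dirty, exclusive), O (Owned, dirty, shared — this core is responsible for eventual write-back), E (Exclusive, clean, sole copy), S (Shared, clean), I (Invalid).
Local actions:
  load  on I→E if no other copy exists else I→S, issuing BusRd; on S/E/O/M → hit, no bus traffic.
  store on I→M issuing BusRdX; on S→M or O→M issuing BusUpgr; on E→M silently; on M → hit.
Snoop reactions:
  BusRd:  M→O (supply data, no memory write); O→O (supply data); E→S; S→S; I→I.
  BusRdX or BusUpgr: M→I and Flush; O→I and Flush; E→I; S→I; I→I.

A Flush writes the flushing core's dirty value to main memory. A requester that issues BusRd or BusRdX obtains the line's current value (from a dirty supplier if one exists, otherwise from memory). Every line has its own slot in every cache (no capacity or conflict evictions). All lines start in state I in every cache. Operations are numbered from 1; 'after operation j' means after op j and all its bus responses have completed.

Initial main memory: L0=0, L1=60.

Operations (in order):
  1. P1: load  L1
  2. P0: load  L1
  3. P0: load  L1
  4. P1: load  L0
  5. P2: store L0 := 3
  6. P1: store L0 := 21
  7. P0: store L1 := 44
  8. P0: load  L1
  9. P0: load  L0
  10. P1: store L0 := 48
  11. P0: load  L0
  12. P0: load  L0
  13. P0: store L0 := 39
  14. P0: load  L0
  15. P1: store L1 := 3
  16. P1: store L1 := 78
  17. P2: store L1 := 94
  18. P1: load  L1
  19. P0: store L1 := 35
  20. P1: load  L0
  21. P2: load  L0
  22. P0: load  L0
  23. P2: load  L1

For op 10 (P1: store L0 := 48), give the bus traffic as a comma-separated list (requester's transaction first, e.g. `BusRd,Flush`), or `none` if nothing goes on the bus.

1. P1: load  L1  bus=[BusRd]  L1: P0=I P1=E P2=I  mem[L1]=60
2. P0: load  L1  bus=[BusRd]  L1: P0=S P1=S P2=I  mem[L1]=60
3. P0: load  L1  bus=[-]  L1: P0=S P1=S P2=I  mem[L1]=60
4. P1: load  L0  bus=[BusRd]  L0: P0=I P1=E P2=I  mem[L0]=0
5. P2: store L0 := 3  bus=[BusRdX]  L0: P0=I P1=I P2=M  mem[L0]=0
6. P1: store L0 := 21  bus=[BusRdX,Flush]  L0: P0=I P1=M P2=I  mem[L0]=3
7. P0: store L1 := 44  bus=[BusUpgr]  L1: P0=M P1=I P2=I  mem[L1]=60
8. P0: load  L1  bus=[-]  L1: P0=M P1=I P2=I  mem[L1]=60
9. P0: load  L0  bus=[BusRd]  L0: P0=S P1=O P2=I  mem[L0]=3
10. P1: store L0 := 48  bus=[BusUpgr]  L0: P0=I P1=M P2=I  mem[L0]=3
11. P0: load  L0  bus=[BusRd]  L0: P0=S P1=O P2=I  mem[L0]=3
12. P0: load  L0  bus=[-]  L0: P0=S P1=O P2=I  mem[L0]=3
13. P0: store L0 := 39  bus=[BusUpgr,Flush]  L0: P0=M P1=I P2=I  mem[L0]=48
14. P0: load  L0  bus=[-]  L0: P0=M P1=I P2=I  mem[L0]=48
15. P1: store L1 := 3  bus=[BusRdX,Flush]  L1: P0=I P1=M P2=I  mem[L1]=44
16. P1: store L1 := 78  bus=[-]  L1: P0=I P1=M P2=I  mem[L1]=44
17. P2: store L1 := 94  bus=[BusRdX,Flush]  L1: P0=I P1=I P2=M  mem[L1]=78
18. P1: load  L1  bus=[BusRd]  L1: P0=I P1=S P2=O  mem[L1]=78
19. P0: store L1 := 35  bus=[BusRdX,Flush]  L1: P0=M P1=I P2=I  mem[L1]=94
20. P1: load  L0  bus=[BusRd]  L0: P0=O P1=S P2=I  mem[L0]=48
21. P2: load  L0  bus=[BusRd]  L0: P0=O P1=S P2=S  mem[L0]=48
22. P0: load  L0  bus=[-]  L0: P0=O P1=S P2=S  mem[L0]=48
23. P2: load  L1  bus=[BusRd]  L1: P0=O P1=I P2=S  mem[L1]=94

bus = BusUpgr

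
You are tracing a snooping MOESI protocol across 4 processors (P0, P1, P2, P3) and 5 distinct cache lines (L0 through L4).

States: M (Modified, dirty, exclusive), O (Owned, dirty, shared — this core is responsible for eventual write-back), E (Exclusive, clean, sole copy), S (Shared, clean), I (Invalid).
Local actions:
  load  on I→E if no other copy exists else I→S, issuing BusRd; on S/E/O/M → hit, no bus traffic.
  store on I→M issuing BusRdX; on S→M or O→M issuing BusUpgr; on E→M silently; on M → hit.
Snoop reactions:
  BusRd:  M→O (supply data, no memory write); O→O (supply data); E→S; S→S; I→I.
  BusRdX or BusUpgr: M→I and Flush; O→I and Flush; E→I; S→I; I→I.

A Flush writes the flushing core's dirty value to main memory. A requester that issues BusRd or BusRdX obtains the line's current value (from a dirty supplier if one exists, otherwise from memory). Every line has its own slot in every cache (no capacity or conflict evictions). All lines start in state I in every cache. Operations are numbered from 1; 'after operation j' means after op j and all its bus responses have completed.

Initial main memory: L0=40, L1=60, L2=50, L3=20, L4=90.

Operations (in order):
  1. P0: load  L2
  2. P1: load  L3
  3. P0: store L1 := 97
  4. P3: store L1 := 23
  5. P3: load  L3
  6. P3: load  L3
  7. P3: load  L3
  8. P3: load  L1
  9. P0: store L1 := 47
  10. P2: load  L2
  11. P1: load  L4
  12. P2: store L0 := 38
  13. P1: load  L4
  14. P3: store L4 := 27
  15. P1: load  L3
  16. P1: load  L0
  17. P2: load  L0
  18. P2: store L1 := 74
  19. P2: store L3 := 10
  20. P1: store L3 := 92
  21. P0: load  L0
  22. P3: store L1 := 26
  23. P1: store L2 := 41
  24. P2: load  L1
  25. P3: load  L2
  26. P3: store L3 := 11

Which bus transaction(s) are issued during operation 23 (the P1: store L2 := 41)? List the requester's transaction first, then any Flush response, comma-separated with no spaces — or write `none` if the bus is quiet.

bus = BusRdX

[1] P0: load  L2 | P0:E(50), P1:I, P2:I, P3:I | bus: BusRd
[2] P1: load  L3 | P0:I, P1:E(20), P2:I, P3:I | bus: BusRd
[3] P0: store L1 := 97 | P0:M(97), P1:I, P2:I, P3:I | bus: BusRdX
[4] P3: store L1 := 23 | P0:I, P1:I, P2:I, P3:M(23) | bus: BusRdX,Flush
[5] P3: load  L3 | P0:I, P1:S(20), P2:I, P3:S(20) | bus: BusRd
[6] P3: load  L3 | P0:I, P1:S(20), P2:I, P3:S(20) | bus: none
[7] P3: load  L3 | P0:I, P1:S(20), P2:I, P3:S(20) | bus: none
[8] P3: load  L1 | P0:I, P1:I, P2:I, P3:M(23) | bus: none
[9] P0: store L1 := 47 | P0:M(47), P1:I, P2:I, P3:I | bus: BusRdX,Flush
[10] P2: load  L2 | P0:S(50), P1:I, P2:S(50), P3:I | bus: BusRd
[11] P1: load  L4 | P0:I, P1:E(90), P2:I, P3:I | bus: BusRd
[12] P2: store L0 := 38 | P0:I, P1:I, P2:M(38), P3:I | bus: BusRdX
[13] P1: load  L4 | P0:I, P1:E(90), P2:I, P3:I | bus: none
[14] P3: store L4 := 27 | P0:I, P1:I, P2:I, P3:M(27) | bus: BusRdX
[15] P1: load  L3 | P0:I, P1:S(20), P2:I, P3:S(20) | bus: none
[16] P1: load  L0 | P0:I, P1:S(38), P2:O(38), P3:I | bus: BusRd
[17] P2: load  L0 | P0:I, P1:S(38), P2:O(38), P3:I | bus: none
[18] P2: store L1 := 74 | P0:I, P1:I, P2:M(74), P3:I | bus: BusRdX,Flush
[19] P2: store L3 := 10 | P0:I, P1:I, P2:M(10), P3:I | bus: BusRdX
[20] P1: store L3 := 92 | P0:I, P1:M(92), P2:I, P3:I | bus: BusRdX,Flush
[21] P0: load  L0 | P0:S(38), P1:S(38), P2:O(38), P3:I | bus: BusRd
[22] P3: store L1 := 26 | P0:I, P1:I, P2:I, P3:M(26) | bus: BusRdX,Flush
[23] P1: store L2 := 41 | P0:I, P1:M(41), P2:I, P3:I | bus: BusRdX
[24] P2: load  L1 | P0:I, P1:I, P2:S(26), P3:O(26) | bus: BusRd
[25] P3: load  L2 | P0:I, P1:O(41), P2:I, P3:S(41) | bus: BusRd
[26] P3: store L3 := 11 | P0:I, P1:I, P2:I, P3:M(11) | bus: BusRdX,Flush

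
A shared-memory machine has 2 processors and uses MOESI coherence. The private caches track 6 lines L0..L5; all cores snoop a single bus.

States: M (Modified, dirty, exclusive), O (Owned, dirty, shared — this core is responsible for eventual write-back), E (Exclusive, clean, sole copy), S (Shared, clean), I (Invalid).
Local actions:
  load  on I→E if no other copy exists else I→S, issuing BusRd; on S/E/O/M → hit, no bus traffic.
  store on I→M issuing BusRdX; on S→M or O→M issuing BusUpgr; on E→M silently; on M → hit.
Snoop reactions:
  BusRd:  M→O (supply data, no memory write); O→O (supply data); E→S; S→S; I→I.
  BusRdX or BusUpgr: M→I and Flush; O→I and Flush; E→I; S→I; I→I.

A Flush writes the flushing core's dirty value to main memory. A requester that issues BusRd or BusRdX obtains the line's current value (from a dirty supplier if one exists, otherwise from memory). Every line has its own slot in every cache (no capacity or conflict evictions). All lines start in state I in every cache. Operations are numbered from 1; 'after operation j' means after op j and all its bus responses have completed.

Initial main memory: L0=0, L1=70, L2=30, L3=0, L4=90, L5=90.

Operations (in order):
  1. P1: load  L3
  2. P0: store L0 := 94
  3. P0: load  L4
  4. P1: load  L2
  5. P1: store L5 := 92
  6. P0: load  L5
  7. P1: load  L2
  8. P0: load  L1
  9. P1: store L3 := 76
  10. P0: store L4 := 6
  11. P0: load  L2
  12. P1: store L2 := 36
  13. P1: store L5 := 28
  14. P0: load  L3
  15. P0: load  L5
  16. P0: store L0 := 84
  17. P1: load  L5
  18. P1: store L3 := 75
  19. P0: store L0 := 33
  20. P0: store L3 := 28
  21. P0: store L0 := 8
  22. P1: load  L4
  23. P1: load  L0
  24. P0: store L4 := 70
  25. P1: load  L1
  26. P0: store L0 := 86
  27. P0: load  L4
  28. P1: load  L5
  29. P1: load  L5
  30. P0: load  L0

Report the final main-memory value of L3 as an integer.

[1] P1: load  L3 | P0:I, P1:E(0) | bus: BusRd
[2] P0: store L0 := 94 | P0:M(94), P1:I | bus: BusRdX
[3] P0: load  L4 | P0:E(90), P1:I | bus: BusRd
[4] P1: load  L2 | P0:I, P1:E(30) | bus: BusRd
[5] P1: store L5 := 92 | P0:I, P1:M(92) | bus: BusRdX
[6] P0: load  L5 | P0:S(92), P1:O(92) | bus: BusRd
[7] P1: load  L2 | P0:I, P1:E(30) | bus: none
[8] P0: load  L1 | P0:E(70), P1:I | bus: BusRd
[9] P1: store L3 := 76 | P0:I, P1:M(76) | bus: none
[10] P0: store L4 := 6 | P0:M(6), P1:I | bus: none
[11] P0: load  L2 | P0:S(30), P1:S(30) | bus: BusRd
[12] P1: store L2 := 36 | P0:I, P1:M(36) | bus: BusUpgr
[13] P1: store L5 := 28 | P0:I, P1:M(28) | bus: BusUpgr
[14] P0: load  L3 | P0:S(76), P1:O(76) | bus: BusRd
[15] P0: load  L5 | P0:S(28), P1:O(28) | bus: BusRd
[16] P0: store L0 := 84 | P0:M(84), P1:I | bus: none
[17] P1: load  L5 | P0:S(28), P1:O(28) | bus: none
[18] P1: store L3 := 75 | P0:I, P1:M(75) | bus: BusUpgr
[19] P0: store L0 := 33 | P0:M(33), P1:I | bus: none
[20] P0: store L3 := 28 | P0:M(28), P1:I | bus: BusRdX,Flush
[21] P0: store L0 := 8 | P0:M(8), P1:I | bus: none
[22] P1: load  L4 | P0:O(6), P1:S(6) | bus: BusRd
[23] P1: load  L0 | P0:O(8), P1:S(8) | bus: BusRd
[24] P0: store L4 := 70 | P0:M(70), P1:I | bus: BusUpgr
[25] P1: load  L1 | P0:S(70), P1:S(70) | bus: BusRd
[26] P0: store L0 := 86 | P0:M(86), P1:I | bus: BusUpgr
[27] P0: load  L4 | P0:M(70), P1:I | bus: none
[28] P1: load  L5 | P0:S(28), P1:O(28) | bus: none
[29] P1: load  L5 | P0:S(28), P1:O(28) | bus: none
[30] P0: load  L0 | P0:M(86), P1:I | bus: none

memory[L3] = 75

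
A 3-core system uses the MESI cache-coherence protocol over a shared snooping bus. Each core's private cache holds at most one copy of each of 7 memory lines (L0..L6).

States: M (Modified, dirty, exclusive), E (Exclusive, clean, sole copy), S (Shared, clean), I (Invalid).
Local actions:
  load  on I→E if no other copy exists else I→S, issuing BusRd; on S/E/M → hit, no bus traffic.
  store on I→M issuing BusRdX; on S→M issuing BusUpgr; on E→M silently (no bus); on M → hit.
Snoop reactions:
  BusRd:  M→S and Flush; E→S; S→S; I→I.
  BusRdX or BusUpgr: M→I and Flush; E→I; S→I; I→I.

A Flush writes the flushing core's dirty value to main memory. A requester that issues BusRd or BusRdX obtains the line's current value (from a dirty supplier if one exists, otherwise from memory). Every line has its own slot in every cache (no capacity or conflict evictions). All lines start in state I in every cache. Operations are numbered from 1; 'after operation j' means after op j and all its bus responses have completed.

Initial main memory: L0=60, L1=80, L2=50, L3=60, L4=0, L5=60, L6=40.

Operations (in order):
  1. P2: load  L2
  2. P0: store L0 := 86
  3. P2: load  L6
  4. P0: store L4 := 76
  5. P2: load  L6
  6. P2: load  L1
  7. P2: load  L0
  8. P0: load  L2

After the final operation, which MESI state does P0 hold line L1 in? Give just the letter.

[1] P2: load  L2 | P0:I, P1:I, P2:E(50) | bus: BusRd
[2] P0: store L0 := 86 | P0:M(86), P1:I, P2:I | bus: BusRdX
[3] P2: load  L6 | P0:I, P1:I, P2:E(40) | bus: BusRd
[4] P0: store L4 := 76 | P0:M(76), P1:I, P2:I | bus: BusRdX
[5] P2: load  L6 | P0:I, P1:I, P2:E(40) | bus: none
[6] P2: load  L1 | P0:I, P1:I, P2:E(80) | bus: BusRd
[7] P2: load  L0 | P0:S(86), P1:I, P2:S(86) | bus: BusRd,Flush
[8] P0: load  L2 | P0:S(50), P1:I, P2:S(50) | bus: BusRd

state = I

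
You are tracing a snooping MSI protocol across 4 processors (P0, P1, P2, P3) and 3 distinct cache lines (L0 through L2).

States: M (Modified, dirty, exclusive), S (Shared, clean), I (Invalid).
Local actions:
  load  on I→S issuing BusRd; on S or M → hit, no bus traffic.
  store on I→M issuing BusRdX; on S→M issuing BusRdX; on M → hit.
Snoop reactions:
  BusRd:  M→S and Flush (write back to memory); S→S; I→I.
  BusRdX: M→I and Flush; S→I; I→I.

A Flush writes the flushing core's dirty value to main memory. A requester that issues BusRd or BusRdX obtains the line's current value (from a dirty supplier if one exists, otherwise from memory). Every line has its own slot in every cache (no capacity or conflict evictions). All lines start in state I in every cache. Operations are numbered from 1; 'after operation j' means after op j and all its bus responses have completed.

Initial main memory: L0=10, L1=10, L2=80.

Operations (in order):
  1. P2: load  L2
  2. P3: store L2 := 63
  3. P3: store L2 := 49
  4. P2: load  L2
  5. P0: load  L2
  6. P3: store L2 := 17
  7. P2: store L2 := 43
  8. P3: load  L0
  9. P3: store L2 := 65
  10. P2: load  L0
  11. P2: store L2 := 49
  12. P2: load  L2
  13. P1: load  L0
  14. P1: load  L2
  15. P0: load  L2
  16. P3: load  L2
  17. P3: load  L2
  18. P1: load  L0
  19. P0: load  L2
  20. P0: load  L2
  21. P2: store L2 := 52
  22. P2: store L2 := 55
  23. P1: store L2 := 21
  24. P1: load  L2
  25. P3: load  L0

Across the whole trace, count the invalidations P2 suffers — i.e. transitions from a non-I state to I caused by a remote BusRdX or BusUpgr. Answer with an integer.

  op1 P2: load  L2 → I/I/S/I on L2; bus BusRd; mem=80
  op2 P3: store L2 := 63 → I/I/I/M on L2; bus BusRdX; mem=80
  op3 P3: store L2 := 49 → I/I/I/M on L2; bus (none); mem=80
  op4 P2: load  L2 → I/I/S/S on L2; bus BusRd Flush; mem=49
  op5 P0: load  L2 → S/I/S/S on L2; bus BusRd; mem=49
  op6 P3: store L2 := 17 → I/I/I/M on L2; bus BusRdX; mem=49
  op7 P2: store L2 := 43 → I/I/M/I on L2; bus BusRdX Flush; mem=17
  op8 P3: load  L0 → I/I/I/S on L0; bus BusRd; mem=10
  op9 P3: store L2 := 65 → I/I/I/M on L2; bus BusRdX Flush; mem=43
  op10 P2: load  L0 → I/I/S/S on L0; bus BusRd; mem=10
  op11 P2: store L2 := 49 → I/I/M/I on L2; bus BusRdX Flush; mem=65
  op12 P2: load  L2 → I/I/M/I on L2; bus (none); mem=65
  op13 P1: load  L0 → I/S/S/S on L0; bus BusRd; mem=10
  op14 P1: load  L2 → I/S/S/I on L2; bus BusRd Flush; mem=49
  op15 P0: load  L2 → S/S/S/I on L2; bus BusRd; mem=49
  op16 P3: load  L2 → S/S/S/S on L2; bus BusRd; mem=49
  op17 P3: load  L2 → S/S/S/S on L2; bus (none); mem=49
  op18 P1: load  L0 → I/S/S/S on L0; bus (none); mem=10
  op19 P0: load  L2 → S/S/S/S on L2; bus (none); mem=49
  op20 P0: load  L2 → S/S/S/S on L2; bus (none); mem=49
  op21 P2: store L2 := 52 → I/I/M/I on L2; bus BusRdX; mem=49
  op22 P2: store L2 := 55 → I/I/M/I on L2; bus (none); mem=49
  op23 P1: store L2 := 21 → I/M/I/I on L2; bus BusRdX Flush; mem=55
  op24 P1: load  L2 → I/M/I/I on L2; bus (none); mem=55
  op25 P3: load  L0 → I/S/S/S on L0; bus (none); mem=10

invalidations = 4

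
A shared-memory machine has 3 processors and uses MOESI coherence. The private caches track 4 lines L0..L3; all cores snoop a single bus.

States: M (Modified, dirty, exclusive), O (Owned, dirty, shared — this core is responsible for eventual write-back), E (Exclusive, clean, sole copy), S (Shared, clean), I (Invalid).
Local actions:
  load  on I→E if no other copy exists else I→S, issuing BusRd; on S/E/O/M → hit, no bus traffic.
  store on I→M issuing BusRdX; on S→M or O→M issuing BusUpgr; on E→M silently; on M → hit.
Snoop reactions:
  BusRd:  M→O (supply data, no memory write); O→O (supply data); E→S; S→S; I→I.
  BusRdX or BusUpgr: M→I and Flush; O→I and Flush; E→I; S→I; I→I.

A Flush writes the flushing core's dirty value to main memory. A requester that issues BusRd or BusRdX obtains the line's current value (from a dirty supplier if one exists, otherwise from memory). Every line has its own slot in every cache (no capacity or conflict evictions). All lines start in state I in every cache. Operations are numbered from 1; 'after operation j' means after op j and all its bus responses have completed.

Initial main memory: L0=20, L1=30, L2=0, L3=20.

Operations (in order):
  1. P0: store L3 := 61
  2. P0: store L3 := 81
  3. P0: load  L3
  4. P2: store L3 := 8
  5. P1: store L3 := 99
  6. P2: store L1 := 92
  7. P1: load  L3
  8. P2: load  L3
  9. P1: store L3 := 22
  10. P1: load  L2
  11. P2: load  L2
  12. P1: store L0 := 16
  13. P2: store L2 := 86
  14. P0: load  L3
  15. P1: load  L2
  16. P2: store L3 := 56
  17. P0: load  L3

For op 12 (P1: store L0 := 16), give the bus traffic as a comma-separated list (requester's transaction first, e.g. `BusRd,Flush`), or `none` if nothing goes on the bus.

bus = BusRdX

step 1: P0: store L3 := 61  ⟶  MII  (L3)  txn=BusRdX  M[L3]=20
step 2: P0: store L3 := 81  ⟶  MII  (L3)  txn=∅  M[L3]=20
step 3: P0: load  L3  ⟶  MII  (L3)  txn=∅  M[L3]=20
step 4: P2: store L3 := 8  ⟶  IIM  (L3)  txn=BusRdX+Flush  M[L3]=81
step 5: P1: store L3 := 99  ⟶  IMI  (L3)  txn=BusRdX+Flush  M[L3]=8
step 6: P2: store L1 := 92  ⟶  IIM  (L1)  txn=BusRdX  M[L1]=30
step 7: P1: load  L3  ⟶  IMI  (L3)  txn=∅  M[L3]=8
step 8: P2: load  L3  ⟶  IOS  (L3)  txn=BusRd  M[L3]=8
step 9: P1: store L3 := 22  ⟶  IMI  (L3)  txn=BusUpgr  M[L3]=8
step 10: P1: load  L2  ⟶  IEI  (L2)  txn=BusRd  M[L2]=0
step 11: P2: load  L2  ⟶  ISS  (L2)  txn=BusRd  M[L2]=0
step 12: P1: store L0 := 16  ⟶  IMI  (L0)  txn=BusRdX  M[L0]=20
step 13: P2: store L2 := 86  ⟶  IIM  (L2)  txn=BusUpgr  M[L2]=0
step 14: P0: load  L3  ⟶  SOI  (L3)  txn=BusRd  M[L3]=8
step 15: P1: load  L2  ⟶  ISO  (L2)  txn=BusRd  M[L2]=0
step 16: P2: store L3 := 56  ⟶  IIM  (L3)  txn=BusRdX+Flush  M[L3]=22
step 17: P0: load  L3  ⟶  SIO  (L3)  txn=BusRd  M[L3]=22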